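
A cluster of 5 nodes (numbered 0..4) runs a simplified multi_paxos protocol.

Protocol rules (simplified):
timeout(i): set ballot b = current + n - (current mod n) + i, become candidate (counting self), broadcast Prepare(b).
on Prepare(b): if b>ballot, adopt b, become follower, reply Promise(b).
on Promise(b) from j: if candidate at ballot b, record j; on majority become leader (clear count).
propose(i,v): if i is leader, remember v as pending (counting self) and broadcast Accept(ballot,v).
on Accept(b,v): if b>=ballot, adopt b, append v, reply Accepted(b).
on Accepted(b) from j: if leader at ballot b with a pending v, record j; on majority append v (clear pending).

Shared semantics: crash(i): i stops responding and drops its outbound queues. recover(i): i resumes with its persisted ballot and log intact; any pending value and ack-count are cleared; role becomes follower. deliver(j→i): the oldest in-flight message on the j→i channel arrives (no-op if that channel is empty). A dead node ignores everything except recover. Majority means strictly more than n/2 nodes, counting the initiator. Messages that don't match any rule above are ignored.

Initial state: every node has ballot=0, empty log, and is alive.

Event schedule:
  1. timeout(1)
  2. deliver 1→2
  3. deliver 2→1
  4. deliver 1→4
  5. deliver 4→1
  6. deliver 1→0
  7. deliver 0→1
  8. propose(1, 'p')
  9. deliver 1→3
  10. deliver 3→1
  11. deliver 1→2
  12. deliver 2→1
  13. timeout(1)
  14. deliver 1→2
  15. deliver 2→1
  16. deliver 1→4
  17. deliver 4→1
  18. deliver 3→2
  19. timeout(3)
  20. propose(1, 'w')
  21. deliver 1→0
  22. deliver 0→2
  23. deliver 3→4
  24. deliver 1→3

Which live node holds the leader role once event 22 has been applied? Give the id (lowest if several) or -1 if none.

step 1 timeout(1): 1={cand,b=6,log=-}
step 2 deliver 1→2: 2={foll,b=6,log=-}
step 3 deliver 2→1: —
step 4 deliver 1→4: 4={foll,b=6,log=-}
step 5 deliver 4→1: 1={lead,b=6,log=-}
step 6 deliver 1→0: 0={foll,b=6,log=-}
step 7 deliver 0→1: —
step 8 propose(1,'p'): —
step 9 deliver 1→3: 3={foll,b=6,log=-}
step 10 deliver 3→1: —
step 11 deliver 1→2: 2={foll,b=6,log=p}
step 12 deliver 2→1: —
step 13 timeout(1): 1={cand,b=11,log=-}
step 14 deliver 1→2: 2={foll,b=11,log=p}
step 15 deliver 2→1: —
step 16 deliver 1→4: 4={foll,b=6,log=p}
step 17 deliver 4→1: —
step 18 deliver 3→2: —
step 19 timeout(3): 3={cand,b=13,log=-}
step 20 propose(1,'w'): —
step 21 deliver 1→0: 0={foll,b=6,log=p}
step 22 deliver 0→2: —

-1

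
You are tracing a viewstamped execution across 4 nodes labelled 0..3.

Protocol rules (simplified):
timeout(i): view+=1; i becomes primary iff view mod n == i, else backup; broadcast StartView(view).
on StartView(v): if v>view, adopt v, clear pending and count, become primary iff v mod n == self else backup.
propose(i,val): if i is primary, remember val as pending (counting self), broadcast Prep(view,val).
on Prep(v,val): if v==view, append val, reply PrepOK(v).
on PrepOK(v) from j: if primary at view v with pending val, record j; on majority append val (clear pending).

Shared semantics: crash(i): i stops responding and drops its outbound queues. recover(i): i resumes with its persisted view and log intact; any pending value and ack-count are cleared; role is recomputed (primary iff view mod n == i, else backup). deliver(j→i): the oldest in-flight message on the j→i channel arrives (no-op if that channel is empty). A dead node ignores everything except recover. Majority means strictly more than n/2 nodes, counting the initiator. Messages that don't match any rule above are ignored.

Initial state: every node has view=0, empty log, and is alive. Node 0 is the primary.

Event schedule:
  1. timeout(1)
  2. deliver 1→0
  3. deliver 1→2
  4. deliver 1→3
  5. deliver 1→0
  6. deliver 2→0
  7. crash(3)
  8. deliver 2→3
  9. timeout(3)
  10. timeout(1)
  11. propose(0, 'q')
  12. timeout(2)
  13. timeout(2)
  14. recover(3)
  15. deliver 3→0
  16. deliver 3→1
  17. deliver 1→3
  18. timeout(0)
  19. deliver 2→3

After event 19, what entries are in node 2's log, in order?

after 1 — timeout(1): n1:prim/v1/[-]
after 2 — deliver 1→0: n0:back/v1/[-]
after 3 — deliver 1→2: n2:back/v1/[-]
after 4 — deliver 1→3: n3:back/v1/[-]
after 5 — deliver 1→0: ·
after 6 — deliver 2→0: ·
after 7 — crash(3): n3:✗back/v1/[-]
after 8 — deliver 2→3: ·
after 9 — timeout(3): ·
after 10 — timeout(1): n1:back/v2/[-]
after 11 — propose(0,'q'): ·
after 12 — timeout(2): n2:prim/v2/[-]
after 13 — timeout(2): n2:back/v3/[-]
after 14 — recover(3): n3:back/v1/[-]
after 15 — deliver 3→0: ·
after 16 — deliver 3→1: ·
after 17 — deliver 1→3: n3:back/v2/[-]
after 18 — timeout(0): n0:back/v2/[-]
after 19 — deliver 2→3: ·

empty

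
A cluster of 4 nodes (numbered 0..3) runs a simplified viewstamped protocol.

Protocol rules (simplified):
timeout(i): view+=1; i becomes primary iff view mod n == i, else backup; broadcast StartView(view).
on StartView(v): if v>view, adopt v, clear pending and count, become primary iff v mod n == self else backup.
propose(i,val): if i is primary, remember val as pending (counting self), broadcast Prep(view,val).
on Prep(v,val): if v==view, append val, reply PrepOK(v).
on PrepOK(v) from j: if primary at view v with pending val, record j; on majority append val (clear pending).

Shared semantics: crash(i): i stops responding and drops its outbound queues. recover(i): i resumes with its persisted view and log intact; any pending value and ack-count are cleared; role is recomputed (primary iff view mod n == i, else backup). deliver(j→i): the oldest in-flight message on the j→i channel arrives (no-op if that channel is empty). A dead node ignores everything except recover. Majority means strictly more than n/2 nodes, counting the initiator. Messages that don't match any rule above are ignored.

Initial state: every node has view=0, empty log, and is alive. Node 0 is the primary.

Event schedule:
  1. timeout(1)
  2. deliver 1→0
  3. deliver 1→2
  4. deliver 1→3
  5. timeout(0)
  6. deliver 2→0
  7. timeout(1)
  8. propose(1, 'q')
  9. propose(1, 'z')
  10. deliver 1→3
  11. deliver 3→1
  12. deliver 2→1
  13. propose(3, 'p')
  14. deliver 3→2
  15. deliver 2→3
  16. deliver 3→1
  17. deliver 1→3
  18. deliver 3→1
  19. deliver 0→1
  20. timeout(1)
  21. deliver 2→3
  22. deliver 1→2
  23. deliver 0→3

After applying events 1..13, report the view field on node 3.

2

after 1 — timeout(1): n1:prim/v1/[-]
after 2 — deliver 1→0: n0:back/v1/[-]
after 3 — deliver 1→2: n2:back/v1/[-]
after 4 — deliver 1→3: n3:back/v1/[-]
after 5 — timeout(0): n0:back/v2/[-]
after 6 — deliver 2→0: ·
after 7 — timeout(1): n1:back/v2/[-]
after 8 — propose(1,'q'): ·
after 9 — propose(1,'z'): ·
after 10 — deliver 1→3: n3:back/v2/[-]
after 11 — deliver 3→1: ·
after 12 — deliver 2→1: ·
after 13 — propose(3,'p'): ·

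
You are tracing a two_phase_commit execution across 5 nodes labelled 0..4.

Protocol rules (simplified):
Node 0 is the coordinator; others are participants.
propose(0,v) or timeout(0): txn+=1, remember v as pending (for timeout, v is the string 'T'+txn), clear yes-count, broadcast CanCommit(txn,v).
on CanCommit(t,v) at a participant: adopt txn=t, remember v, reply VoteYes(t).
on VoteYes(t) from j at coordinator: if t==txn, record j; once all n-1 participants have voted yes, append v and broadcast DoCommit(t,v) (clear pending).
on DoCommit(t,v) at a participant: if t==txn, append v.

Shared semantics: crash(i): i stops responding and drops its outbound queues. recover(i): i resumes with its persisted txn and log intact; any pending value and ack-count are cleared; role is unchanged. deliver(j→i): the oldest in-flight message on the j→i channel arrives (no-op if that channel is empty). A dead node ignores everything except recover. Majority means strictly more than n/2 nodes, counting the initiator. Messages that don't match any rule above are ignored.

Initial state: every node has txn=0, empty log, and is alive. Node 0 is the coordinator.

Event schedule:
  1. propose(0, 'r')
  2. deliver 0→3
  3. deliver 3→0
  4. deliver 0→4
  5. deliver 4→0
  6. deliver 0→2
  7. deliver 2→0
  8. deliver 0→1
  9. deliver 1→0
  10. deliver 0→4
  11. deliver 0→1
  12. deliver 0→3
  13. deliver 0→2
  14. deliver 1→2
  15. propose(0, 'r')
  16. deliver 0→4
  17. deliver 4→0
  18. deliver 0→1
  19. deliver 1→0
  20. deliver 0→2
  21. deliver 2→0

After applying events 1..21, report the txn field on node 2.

[1] propose(0,'r') → N0(coor t1 [-])
[2] deliver 0→3 → N3(part t1 [-])
[3] deliver 3→0 → ∅
[4] deliver 0→4 → N4(part t1 [-])
[5] deliver 4→0 → ∅
[6] deliver 0→2 → N2(part t1 [-])
[7] deliver 2→0 → ∅
[8] deliver 0→1 → N1(part t1 [-])
[9] deliver 1→0 → N0(coor t1 [r])
[10] deliver 0→4 → N4(part t1 [r])
[11] deliver 0→1 → N1(part t1 [r])
[12] deliver 0→3 → N3(part t1 [r])
[13] deliver 0→2 → N2(part t1 [r])
[14] deliver 1→2 → ∅
[15] propose(0,'r') → N0(coor t2 [r])
[16] deliver 0→4 → N4(part t2 [r])
[17] deliver 4→0 → ∅
[18] deliver 0→1 → N1(part t2 [r])
[19] deliver 1→0 → ∅
[20] deliver 0→2 → N2(part t2 [r])
[21] deliver 2→0 → ∅

2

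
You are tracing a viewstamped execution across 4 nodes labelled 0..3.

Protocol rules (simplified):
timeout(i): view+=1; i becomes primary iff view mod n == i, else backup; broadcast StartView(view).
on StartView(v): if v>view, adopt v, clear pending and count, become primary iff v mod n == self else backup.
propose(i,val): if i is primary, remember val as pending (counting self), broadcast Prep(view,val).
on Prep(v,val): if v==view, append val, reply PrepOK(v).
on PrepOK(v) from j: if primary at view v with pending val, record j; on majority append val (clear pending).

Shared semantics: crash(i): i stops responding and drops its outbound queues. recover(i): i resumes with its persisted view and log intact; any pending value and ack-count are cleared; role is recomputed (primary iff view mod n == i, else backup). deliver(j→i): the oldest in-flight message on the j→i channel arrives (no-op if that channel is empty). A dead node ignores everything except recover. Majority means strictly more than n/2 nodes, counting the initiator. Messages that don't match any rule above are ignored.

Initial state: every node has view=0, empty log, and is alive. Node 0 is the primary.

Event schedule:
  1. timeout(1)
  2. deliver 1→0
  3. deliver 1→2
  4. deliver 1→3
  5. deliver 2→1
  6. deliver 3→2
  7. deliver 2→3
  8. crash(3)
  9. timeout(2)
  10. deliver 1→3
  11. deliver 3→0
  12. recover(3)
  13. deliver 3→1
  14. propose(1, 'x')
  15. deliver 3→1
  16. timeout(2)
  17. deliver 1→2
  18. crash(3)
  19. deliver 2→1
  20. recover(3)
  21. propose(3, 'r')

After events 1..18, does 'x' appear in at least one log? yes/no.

no

1. timeout(1):  <1:prim v1 ->
2. deliver 1→0:  <0:back v1 ->
3. deliver 1→2:  <2:back v1 ->
4. deliver 1→3:  <3:back v1 ->
5. deliver 2→1:  nop
6. deliver 3→2:  nop
7. deliver 2→3:  nop
8. crash(3):  <3:✗back v1 ->
9. timeout(2):  <2:prim v2 ->
10. deliver 1→3:  nop
11. deliver 3→0:  nop
12. recover(3):  <3:back v1 ->
13. deliver 3→1:  nop
14. propose(1,'x'):  nop
15. deliver 3→1:  nop
16. timeout(2):  <2:back v3 ->
17. deliver 1→2:  nop
18. crash(3):  <3:✗back v1 ->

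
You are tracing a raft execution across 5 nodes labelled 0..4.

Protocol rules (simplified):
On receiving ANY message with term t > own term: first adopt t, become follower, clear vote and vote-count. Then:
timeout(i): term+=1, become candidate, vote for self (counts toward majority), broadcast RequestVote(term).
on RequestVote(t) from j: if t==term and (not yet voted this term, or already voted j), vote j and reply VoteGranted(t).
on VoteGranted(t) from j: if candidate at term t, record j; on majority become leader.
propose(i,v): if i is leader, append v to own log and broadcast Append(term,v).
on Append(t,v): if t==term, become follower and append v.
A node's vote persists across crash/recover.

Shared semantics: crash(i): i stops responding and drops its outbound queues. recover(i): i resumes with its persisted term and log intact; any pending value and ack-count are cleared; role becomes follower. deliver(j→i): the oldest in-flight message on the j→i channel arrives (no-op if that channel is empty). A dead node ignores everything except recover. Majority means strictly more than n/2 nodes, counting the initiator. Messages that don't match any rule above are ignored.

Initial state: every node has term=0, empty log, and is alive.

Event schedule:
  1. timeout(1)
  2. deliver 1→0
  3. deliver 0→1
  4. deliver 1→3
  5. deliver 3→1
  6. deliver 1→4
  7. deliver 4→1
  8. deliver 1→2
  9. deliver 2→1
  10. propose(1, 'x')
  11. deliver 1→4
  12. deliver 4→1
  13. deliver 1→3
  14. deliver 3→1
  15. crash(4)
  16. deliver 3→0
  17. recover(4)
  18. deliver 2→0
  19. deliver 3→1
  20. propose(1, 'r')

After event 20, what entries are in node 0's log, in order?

empty

1. timeout(1):  <1:cand t1 ->
2. deliver 1→0:  <0:foll t1 ->
3. deliver 0→1:  nop
4. deliver 1→3:  <3:foll t1 ->
5. deliver 3→1:  <1:lead t1 ->
6. deliver 1→4:  <4:foll t1 ->
7. deliver 4→1:  nop
8. deliver 1→2:  <2:foll t1 ->
9. deliver 2→1:  nop
10. propose(1,'x'):  <1:lead t1 x>
11. deliver 1→4:  <4:foll t1 x>
12. deliver 4→1:  nop
13. deliver 1→3:  <3:foll t1 x>
14. deliver 3→1:  nop
15. crash(4):  <4:✗foll t1 x>
16. deliver 3→0:  nop
17. recover(4):  <4:foll t1 x>
18. deliver 2→0:  nop
19. deliver 3→1:  nop
20. propose(1,'r'):  <1:lead t1 x,r>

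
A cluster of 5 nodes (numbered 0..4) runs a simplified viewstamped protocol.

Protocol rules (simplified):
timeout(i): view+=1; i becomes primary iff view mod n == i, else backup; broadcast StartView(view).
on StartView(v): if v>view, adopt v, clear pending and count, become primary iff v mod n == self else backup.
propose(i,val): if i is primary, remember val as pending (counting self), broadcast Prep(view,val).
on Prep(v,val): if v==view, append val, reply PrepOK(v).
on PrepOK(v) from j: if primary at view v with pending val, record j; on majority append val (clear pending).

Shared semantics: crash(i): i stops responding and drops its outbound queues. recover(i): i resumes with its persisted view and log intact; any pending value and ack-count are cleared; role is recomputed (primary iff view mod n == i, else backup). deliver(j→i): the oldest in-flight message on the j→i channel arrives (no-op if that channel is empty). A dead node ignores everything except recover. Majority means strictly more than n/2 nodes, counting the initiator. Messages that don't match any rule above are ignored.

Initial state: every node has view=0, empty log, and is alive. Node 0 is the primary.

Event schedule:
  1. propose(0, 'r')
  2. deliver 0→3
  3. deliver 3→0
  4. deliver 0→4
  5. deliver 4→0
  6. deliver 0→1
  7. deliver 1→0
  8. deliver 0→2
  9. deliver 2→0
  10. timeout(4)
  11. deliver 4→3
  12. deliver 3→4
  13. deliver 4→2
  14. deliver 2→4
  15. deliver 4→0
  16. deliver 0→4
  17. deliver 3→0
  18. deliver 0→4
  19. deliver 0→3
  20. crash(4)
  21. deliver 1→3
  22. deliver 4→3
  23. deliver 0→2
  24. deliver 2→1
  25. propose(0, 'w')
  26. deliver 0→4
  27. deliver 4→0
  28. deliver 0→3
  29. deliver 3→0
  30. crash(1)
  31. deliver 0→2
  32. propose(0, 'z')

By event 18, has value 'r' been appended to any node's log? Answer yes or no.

1. propose(0,'r'):  nop
2. deliver 0→3:  <3:back v0 r>
3. deliver 3→0:  nop
4. deliver 0→4:  <4:back v0 r>
5. deliver 4→0:  <0:prim v0 r>
6. deliver 0→1:  <1:back v0 r>
7. deliver 1→0:  nop
8. deliver 0→2:  <2:back v0 r>
9. deliver 2→0:  nop
10. timeout(4):  <4:back v1 r>
11. deliver 4→3:  <3:back v1 r>
12. deliver 3→4:  nop
13. deliver 4→2:  <2:back v1 r>
14. deliver 2→4:  nop
15. deliver 4→0:  <0:back v1 r>
16. deliver 0→4:  nop
17. deliver 3→0:  nop
18. deliver 0→4:  nop

yes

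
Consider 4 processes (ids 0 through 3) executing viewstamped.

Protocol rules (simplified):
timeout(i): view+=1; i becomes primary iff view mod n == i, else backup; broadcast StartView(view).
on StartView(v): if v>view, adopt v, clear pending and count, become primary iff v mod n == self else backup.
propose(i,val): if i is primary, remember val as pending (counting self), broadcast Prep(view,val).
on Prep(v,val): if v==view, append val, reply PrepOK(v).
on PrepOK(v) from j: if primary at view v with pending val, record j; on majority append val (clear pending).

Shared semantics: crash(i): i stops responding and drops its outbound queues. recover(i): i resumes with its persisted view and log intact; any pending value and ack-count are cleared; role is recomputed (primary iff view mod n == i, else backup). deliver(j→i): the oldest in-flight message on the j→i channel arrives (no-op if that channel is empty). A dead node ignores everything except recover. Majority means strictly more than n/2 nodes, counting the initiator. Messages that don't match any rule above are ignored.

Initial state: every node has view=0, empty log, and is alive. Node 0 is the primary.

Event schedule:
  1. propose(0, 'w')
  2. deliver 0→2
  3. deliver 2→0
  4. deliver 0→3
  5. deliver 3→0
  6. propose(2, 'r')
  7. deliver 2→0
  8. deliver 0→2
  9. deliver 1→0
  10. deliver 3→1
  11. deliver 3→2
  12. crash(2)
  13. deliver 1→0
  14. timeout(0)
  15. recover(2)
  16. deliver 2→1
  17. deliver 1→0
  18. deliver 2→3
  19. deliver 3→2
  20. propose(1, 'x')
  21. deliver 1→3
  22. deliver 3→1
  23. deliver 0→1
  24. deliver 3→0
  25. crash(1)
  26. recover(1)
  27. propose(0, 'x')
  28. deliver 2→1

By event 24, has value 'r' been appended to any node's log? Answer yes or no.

e1 propose(0,'w'): ·
e2 deliver 0→2: 2[back,v=0,w]
e3 deliver 2→0: ·
e4 deliver 0→3: 3[back,v=0,w]
e5 deliver 3→0: 0[prim,v=0,w]
e6 propose(2,'r'): ·
e7 deliver 2→0: ·
e8 deliver 0→2: ·
e9 deliver 1→0: ·
e10 deliver 3→1: ·
e11 deliver 3→2: ·
e12 crash(2): 2[✗back,v=0,w]
e13 deliver 1→0: ·
e14 timeout(0): 0[back,v=1,w]
e15 recover(2): 2[back,v=0,w]
e16 deliver 2→1: ·
e17 deliver 1→0: ·
e18 deliver 2→3: ·
e19 deliver 3→2: ·
e20 propose(1,'x'): ·
e21 deliver 1→3: ·
e22 deliver 3→1: ·
e23 deliver 0→1: 1[back,v=0,w]
e24 deliver 3→0: ·

no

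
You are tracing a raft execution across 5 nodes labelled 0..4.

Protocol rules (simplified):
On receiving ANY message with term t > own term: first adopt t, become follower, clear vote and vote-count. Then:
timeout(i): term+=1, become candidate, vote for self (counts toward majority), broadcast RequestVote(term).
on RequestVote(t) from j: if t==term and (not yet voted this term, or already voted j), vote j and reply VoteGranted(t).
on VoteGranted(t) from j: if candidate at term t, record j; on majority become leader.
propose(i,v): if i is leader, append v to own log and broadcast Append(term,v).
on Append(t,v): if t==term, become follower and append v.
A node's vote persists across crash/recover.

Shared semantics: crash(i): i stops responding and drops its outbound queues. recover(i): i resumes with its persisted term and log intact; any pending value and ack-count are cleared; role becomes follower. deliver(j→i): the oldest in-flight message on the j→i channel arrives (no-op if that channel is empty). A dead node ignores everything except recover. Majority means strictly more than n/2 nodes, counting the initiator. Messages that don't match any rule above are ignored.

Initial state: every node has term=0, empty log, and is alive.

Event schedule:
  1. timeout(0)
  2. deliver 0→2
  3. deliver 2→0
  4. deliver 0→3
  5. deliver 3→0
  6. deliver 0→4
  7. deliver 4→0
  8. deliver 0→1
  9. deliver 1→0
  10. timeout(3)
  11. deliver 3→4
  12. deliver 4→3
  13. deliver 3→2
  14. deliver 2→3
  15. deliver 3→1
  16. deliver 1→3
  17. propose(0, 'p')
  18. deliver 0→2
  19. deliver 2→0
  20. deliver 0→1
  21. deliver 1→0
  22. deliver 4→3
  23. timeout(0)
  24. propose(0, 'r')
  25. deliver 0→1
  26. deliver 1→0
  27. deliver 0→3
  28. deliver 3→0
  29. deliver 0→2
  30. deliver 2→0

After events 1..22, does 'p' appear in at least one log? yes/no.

yes

after 1 — timeout(0): n0:cand/t1/[-]
after 2 — deliver 0→2: n2:foll/t1/[-]
after 3 — deliver 2→0: ·
after 4 — deliver 0→3: n3:foll/t1/[-]
after 5 — deliver 3→0: n0:lead/t1/[-]
after 6 — deliver 0→4: n4:foll/t1/[-]
after 7 — deliver 4→0: ·
after 8 — deliver 0→1: n1:foll/t1/[-]
after 9 — deliver 1→0: ·
after 10 — timeout(3): n3:cand/t2/[-]
after 11 — deliver 3→4: n4:foll/t2/[-]
after 12 — deliver 4→3: ·
after 13 — deliver 3→2: n2:foll/t2/[-]
after 14 — deliver 2→3: n3:lead/t2/[-]
after 15 — deliver 3→1: n1:foll/t2/[-]
after 16 — deliver 1→3: ·
after 17 — propose(0,'p'): n0:lead/t1/[p]
after 18 — deliver 0→2: ·
after 19 — deliver 2→0: ·
after 20 — deliver 0→1: ·
after 21 — deliver 1→0: ·
after 22 — deliver 4→3: ·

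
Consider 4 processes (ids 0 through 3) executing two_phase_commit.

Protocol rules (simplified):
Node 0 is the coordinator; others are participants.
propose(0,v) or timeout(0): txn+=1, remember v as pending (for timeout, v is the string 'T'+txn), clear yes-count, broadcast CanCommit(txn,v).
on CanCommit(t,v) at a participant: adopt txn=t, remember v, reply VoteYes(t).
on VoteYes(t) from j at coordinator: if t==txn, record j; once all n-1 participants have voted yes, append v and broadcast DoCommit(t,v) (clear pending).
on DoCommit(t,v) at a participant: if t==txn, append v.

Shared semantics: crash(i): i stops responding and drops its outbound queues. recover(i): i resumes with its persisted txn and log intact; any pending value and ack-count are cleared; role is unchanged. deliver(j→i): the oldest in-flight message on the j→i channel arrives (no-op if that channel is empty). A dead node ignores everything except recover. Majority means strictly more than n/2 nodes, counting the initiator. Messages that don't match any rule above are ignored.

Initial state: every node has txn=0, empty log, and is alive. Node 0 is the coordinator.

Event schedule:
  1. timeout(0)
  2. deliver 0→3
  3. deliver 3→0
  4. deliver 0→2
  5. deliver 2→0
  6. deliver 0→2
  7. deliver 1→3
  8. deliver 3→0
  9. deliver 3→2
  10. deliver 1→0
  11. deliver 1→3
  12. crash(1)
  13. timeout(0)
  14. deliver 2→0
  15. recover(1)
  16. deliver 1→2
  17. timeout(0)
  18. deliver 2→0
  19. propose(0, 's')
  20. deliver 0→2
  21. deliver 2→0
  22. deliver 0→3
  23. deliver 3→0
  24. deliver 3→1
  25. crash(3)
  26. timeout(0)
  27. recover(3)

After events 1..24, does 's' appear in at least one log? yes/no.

no

1. timeout(0):  <0:coor t1 ->
2. deliver 0→3:  <3:part t1 ->
3. deliver 3→0:  nop
4. deliver 0→2:  <2:part t1 ->
5. deliver 2→0:  nop
6. deliver 0→2:  nop
7. deliver 1→3:  nop
8. deliver 3→0:  nop
9. deliver 3→2:  nop
10. deliver 1→0:  nop
11. deliver 1→3:  nop
12. crash(1):  <1:✗part t0 ->
13. timeout(0):  <0:coor t2 ->
14. deliver 2→0:  nop
15. recover(1):  <1:part t0 ->
16. deliver 1→2:  nop
17. timeout(0):  <0:coor t3 ->
18. deliver 2→0:  nop
19. propose(0,'s'):  <0:coor t4 ->
20. deliver 0→2:  <2:part t2 ->
21. deliver 2→0:  nop
22. deliver 0→3:  <3:part t2 ->
23. deliver 3→0:  nop
24. deliver 3→1:  nop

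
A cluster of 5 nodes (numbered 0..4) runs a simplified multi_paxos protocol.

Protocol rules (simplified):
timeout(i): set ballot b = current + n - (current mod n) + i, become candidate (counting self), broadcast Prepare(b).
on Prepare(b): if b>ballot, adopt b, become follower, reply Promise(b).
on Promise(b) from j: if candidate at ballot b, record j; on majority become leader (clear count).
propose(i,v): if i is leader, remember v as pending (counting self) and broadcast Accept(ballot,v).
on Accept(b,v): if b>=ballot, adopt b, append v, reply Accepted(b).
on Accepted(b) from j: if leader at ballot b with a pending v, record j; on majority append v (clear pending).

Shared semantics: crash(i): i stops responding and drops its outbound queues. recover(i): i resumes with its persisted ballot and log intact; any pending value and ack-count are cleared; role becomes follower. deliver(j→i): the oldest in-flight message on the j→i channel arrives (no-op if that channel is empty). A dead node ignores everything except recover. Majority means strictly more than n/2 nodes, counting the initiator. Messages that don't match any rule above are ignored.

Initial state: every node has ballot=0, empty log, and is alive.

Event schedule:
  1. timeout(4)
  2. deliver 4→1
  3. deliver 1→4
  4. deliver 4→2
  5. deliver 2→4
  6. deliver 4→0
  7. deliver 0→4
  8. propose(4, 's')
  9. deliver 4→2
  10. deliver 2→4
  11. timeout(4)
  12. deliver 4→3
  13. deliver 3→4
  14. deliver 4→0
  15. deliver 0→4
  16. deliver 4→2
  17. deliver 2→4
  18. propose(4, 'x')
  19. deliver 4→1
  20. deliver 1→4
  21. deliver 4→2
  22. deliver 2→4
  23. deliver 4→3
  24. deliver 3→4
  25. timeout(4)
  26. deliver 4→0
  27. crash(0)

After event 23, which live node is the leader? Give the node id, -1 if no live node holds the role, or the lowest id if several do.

1. timeout(4):  <4:cand b9 ->
2. deliver 4→1:  <1:foll b9 ->
3. deliver 1→4:  nop
4. deliver 4→2:  <2:foll b9 ->
5. deliver 2→4:  <4:lead b9 ->
6. deliver 4→0:  <0:foll b9 ->
7. deliver 0→4:  nop
8. propose(4,'s'):  nop
9. deliver 4→2:  <2:foll b9 s>
10. deliver 2→4:  nop
11. timeout(4):  <4:cand b14 ->
12. deliver 4→3:  <3:foll b9 ->
13. deliver 3→4:  nop
14. deliver 4→0:  <0:foll b9 s>
15. deliver 0→4:  nop
16. deliver 4→2:  <2:foll b14 s>
17. deliver 2→4:  nop
18. propose(4,'x'):  nop
19. deliver 4→1:  <1:foll b9 s>
20. deliver 1→4:  nop
21. deliver 4→2:  nop
22. deliver 2→4:  nop
23. deliver 4→3:  <3:foll b9 s>

-1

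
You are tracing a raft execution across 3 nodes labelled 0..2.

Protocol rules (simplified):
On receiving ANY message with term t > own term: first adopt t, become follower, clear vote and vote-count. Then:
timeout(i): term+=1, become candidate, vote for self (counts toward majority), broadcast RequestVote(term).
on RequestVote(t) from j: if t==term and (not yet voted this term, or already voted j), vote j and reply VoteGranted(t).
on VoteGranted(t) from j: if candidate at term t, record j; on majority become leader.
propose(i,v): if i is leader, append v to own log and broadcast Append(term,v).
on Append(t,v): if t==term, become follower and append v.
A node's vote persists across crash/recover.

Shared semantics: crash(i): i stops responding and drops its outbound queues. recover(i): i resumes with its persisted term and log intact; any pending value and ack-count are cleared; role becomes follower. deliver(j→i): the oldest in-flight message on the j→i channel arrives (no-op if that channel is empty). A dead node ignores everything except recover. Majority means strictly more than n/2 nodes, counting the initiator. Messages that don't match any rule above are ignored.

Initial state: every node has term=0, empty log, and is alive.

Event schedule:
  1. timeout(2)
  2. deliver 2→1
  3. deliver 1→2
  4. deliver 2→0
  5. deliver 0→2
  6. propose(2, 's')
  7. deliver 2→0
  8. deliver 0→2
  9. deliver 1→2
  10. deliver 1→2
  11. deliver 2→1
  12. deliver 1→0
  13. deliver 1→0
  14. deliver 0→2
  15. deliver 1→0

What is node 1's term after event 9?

1. timeout(2):  <2:cand t1 ->
2. deliver 2→1:  <1:foll t1 ->
3. deliver 1→2:  <2:lead t1 ->
4. deliver 2→0:  <0:foll t1 ->
5. deliver 0→2:  nop
6. propose(2,'s'):  <2:lead t1 s>
7. deliver 2→0:  <0:foll t1 s>
8. deliver 0→2:  nop
9. deliver 1→2:  nop

1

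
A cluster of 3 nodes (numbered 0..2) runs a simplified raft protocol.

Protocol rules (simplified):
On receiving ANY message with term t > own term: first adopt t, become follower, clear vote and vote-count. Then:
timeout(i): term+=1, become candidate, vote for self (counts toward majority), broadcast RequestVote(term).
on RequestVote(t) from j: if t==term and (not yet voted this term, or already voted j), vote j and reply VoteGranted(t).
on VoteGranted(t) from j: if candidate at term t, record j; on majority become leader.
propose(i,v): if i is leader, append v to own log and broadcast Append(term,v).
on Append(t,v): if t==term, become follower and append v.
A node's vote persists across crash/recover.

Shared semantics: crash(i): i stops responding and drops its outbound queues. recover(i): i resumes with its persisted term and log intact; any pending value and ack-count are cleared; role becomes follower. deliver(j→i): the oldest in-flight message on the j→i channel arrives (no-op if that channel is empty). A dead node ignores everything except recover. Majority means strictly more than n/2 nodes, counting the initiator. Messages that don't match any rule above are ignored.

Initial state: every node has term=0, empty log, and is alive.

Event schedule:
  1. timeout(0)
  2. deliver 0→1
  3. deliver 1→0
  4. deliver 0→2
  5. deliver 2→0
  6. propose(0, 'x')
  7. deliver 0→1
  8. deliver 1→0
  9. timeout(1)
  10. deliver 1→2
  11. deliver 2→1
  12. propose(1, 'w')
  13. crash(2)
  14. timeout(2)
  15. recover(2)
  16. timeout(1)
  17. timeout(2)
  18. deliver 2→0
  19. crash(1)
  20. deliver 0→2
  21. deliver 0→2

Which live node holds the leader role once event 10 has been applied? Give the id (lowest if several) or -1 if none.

e1 timeout(0): 0[cand,t=1,-]
e2 deliver 0→1: 1[foll,t=1,-]
e3 deliver 1→0: 0[lead,t=1,-]
e4 deliver 0→2: 2[foll,t=1,-]
e5 deliver 2→0: ·
e6 propose(0,'x'): 0[lead,t=1,x]
e7 deliver 0→1: 1[foll,t=1,x]
e8 deliver 1→0: ·
e9 timeout(1): 1[cand,t=2,x]
e10 deliver 1→2: 2[foll,t=2,-]

0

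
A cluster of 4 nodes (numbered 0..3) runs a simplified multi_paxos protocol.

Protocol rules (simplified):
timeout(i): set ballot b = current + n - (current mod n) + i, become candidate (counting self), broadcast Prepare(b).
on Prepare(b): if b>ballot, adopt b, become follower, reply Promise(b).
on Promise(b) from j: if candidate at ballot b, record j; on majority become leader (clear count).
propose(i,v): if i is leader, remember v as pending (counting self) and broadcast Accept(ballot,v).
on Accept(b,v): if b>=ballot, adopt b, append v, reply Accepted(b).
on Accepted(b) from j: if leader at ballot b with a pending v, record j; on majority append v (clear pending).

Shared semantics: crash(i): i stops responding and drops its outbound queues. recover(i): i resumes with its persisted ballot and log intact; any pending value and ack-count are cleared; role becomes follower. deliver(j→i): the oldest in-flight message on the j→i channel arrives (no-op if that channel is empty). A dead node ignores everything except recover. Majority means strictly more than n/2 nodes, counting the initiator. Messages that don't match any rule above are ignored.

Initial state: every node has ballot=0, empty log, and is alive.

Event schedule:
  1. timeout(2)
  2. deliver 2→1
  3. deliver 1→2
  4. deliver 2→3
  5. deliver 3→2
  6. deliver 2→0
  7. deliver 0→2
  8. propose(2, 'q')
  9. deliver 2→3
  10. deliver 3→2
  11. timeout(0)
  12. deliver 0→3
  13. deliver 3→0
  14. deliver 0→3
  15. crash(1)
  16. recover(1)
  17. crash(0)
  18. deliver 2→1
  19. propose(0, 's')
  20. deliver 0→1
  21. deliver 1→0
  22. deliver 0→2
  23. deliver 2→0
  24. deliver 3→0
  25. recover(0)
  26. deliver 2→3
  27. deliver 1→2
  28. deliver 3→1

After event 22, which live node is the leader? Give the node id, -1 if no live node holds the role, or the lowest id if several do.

2

step 1 timeout(2): 2={cand,b=6,log=-}
step 2 deliver 2→1: 1={foll,b=6,log=-}
step 3 deliver 1→2: —
step 4 deliver 2→3: 3={foll,b=6,log=-}
step 5 deliver 3→2: 2={lead,b=6,log=-}
step 6 deliver 2→0: 0={foll,b=6,log=-}
step 7 deliver 0→2: —
step 8 propose(2,'q'): —
step 9 deliver 2→3: 3={foll,b=6,log=q}
step 10 deliver 3→2: —
step 11 timeout(0): 0={cand,b=8,log=-}
step 12 deliver 0→3: 3={foll,b=8,log=q}
step 13 deliver 3→0: —
step 14 deliver 0→3: —
step 15 crash(1): 1={✗foll,b=6,log=-}
step 16 recover(1): 1={foll,b=6,log=-}
step 17 crash(0): 0={✗cand,b=8,log=-}
step 18 deliver 2→1: 1={foll,b=6,log=q}
step 19 propose(0,'s'): —
step 20 deliver 0→1: —
step 21 deliver 1→0: —
step 22 deliver 0→2: —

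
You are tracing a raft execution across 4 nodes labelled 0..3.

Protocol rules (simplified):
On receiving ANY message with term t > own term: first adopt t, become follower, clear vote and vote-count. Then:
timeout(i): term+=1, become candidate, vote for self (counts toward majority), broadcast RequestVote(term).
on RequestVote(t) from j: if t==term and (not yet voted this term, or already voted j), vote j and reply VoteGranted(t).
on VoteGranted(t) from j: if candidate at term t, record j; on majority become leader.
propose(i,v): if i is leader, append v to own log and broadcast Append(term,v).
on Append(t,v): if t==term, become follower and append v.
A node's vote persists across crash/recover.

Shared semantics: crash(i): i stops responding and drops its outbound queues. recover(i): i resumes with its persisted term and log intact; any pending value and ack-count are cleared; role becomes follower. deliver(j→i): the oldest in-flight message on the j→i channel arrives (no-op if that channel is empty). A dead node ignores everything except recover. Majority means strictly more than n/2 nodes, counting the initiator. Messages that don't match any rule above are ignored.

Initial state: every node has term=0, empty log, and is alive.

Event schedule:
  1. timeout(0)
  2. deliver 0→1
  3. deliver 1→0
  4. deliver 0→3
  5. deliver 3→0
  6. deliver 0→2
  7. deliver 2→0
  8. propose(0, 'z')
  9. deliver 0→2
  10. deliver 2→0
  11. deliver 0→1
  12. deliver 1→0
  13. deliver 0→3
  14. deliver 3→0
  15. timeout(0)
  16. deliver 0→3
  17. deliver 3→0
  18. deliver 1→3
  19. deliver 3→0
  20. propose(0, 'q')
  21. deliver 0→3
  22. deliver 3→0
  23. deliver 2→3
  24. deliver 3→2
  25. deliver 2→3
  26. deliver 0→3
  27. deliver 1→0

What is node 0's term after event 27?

2

[1] timeout(0) → N0(cand t1 [-])
[2] deliver 0→1 → N1(foll t1 [-])
[3] deliver 1→0 → ∅
[4] deliver 0→3 → N3(foll t1 [-])
[5] deliver 3→0 → N0(lead t1 [-])
[6] deliver 0→2 → N2(foll t1 [-])
[7] deliver 2→0 → ∅
[8] propose(0,'z') → N0(lead t1 [z])
[9] deliver 0→2 → N2(foll t1 [z])
[10] deliver 2→0 → ∅
[11] deliver 0→1 → N1(foll t1 [z])
[12] deliver 1→0 → ∅
[13] deliver 0→3 → N3(foll t1 [z])
[14] deliver 3→0 → ∅
[15] timeout(0) → N0(cand t2 [z])
[16] deliver 0→3 → N3(foll t2 [z])
[17] deliver 3→0 → ∅
[18] deliver 1→3 → ∅
[19] deliver 3→0 → ∅
[20] propose(0,'q') → ∅
[21] deliver 0→3 → ∅
[22] deliver 3→0 → ∅
[23] deliver 2→3 → ∅
[24] deliver 3→2 → ∅
[25] deliver 2→3 → ∅
[26] deliver 0→3 → ∅
[27] deliver 1→0 → ∅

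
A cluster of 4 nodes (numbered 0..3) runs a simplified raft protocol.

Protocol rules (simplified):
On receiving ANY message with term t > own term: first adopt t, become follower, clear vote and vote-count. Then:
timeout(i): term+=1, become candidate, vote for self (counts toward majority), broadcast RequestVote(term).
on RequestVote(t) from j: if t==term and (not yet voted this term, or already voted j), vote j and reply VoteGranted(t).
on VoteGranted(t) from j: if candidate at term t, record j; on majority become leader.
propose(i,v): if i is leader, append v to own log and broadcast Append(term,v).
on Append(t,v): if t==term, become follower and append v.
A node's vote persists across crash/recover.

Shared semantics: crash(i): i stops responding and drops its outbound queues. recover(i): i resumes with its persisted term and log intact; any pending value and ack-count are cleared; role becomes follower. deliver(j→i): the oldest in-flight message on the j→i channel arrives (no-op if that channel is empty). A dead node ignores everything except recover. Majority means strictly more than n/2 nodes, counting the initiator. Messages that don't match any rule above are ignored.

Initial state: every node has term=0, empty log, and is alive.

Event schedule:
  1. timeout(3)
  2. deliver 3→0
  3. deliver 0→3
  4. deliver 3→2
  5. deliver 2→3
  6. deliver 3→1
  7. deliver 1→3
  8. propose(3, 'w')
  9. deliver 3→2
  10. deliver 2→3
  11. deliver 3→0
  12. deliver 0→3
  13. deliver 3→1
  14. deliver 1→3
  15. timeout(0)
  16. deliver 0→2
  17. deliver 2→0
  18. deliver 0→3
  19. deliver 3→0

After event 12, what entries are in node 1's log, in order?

after 1 — timeout(3): n3:cand/t1/[-]
after 2 — deliver 3→0: n0:foll/t1/[-]
after 3 — deliver 0→3: ·
after 4 — deliver 3→2: n2:foll/t1/[-]
after 5 — deliver 2→3: n3:lead/t1/[-]
after 6 — deliver 3→1: n1:foll/t1/[-]
after 7 — deliver 1→3: ·
after 8 — propose(3,'w'): n3:lead/t1/[w]
after 9 — deliver 3→2: n2:foll/t1/[w]
after 10 — deliver 2→3: ·
after 11 — deliver 3→0: n0:foll/t1/[w]
after 12 — deliver 0→3: ·

empty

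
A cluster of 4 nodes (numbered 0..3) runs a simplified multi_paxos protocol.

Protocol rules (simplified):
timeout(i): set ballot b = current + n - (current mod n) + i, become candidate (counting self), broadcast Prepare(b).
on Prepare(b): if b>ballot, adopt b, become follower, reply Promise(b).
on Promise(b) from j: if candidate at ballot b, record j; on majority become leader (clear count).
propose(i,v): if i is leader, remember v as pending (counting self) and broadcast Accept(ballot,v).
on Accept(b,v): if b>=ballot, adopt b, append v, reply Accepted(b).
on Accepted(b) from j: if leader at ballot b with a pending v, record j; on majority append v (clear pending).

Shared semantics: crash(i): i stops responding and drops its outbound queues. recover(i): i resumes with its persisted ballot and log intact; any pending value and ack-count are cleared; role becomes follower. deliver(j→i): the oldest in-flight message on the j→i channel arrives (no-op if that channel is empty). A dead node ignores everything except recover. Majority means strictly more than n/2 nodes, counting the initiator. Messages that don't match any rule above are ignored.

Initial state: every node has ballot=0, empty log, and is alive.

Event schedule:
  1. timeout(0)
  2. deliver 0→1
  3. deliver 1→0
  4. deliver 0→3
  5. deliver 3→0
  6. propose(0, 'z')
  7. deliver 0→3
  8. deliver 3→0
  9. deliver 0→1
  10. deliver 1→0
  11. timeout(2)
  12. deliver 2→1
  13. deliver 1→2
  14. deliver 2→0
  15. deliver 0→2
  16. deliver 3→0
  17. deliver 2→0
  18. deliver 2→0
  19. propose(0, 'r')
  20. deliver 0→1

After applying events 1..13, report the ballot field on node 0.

1. timeout(0):  <0:cand b4 ->
2. deliver 0→1:  <1:foll b4 ->
3. deliver 1→0:  nop
4. deliver 0→3:  <3:foll b4 ->
5. deliver 3→0:  <0:lead b4 ->
6. propose(0,'z'):  nop
7. deliver 0→3:  <3:foll b4 z>
8. deliver 3→0:  nop
9. deliver 0→1:  <1:foll b4 z>
10. deliver 1→0:  <0:lead b4 z>
11. timeout(2):  <2:cand b6 ->
12. deliver 2→1:  <1:foll b6 z>
13. deliver 1→2:  nop

4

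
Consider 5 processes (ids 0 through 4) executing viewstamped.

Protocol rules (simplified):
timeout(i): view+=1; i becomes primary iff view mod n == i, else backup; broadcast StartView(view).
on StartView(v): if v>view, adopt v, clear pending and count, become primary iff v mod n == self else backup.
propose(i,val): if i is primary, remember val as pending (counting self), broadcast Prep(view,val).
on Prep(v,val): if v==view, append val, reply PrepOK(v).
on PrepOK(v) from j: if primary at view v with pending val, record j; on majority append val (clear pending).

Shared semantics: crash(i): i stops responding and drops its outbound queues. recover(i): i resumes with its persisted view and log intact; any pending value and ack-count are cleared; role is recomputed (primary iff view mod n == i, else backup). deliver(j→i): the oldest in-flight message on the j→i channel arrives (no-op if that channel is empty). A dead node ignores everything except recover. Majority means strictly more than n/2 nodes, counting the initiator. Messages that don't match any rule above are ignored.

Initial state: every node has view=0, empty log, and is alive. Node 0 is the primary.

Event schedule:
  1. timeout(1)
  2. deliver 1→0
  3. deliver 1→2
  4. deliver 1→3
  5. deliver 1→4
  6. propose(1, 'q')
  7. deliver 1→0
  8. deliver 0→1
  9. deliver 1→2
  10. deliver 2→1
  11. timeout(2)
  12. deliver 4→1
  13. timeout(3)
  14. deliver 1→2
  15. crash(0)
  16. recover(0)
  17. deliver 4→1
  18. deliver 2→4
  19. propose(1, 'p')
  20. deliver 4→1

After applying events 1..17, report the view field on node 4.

[1] timeout(1) → N1(prim v1 [-])
[2] deliver 1→0 → N0(back v1 [-])
[3] deliver 1→2 → N2(back v1 [-])
[4] deliver 1→3 → N3(back v1 [-])
[5] deliver 1→4 → N4(back v1 [-])
[6] propose(1,'q') → ∅
[7] deliver 1→0 → N0(back v1 [q])
[8] deliver 0→1 → ∅
[9] deliver 1→2 → N2(back v1 [q])
[10] deliver 2→1 → N1(prim v1 [q])
[11] timeout(2) → N2(prim v2 [q])
[12] deliver 4→1 → ∅
[13] timeout(3) → N3(back v2 [-])
[14] deliver 1→2 → ∅
[15] crash(0) → N0(✗back v1 [q])
[16] recover(0) → N0(back v1 [q])
[17] deliver 4→1 → ∅

1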